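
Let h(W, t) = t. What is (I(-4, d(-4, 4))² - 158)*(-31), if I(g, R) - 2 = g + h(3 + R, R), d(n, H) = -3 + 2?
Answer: 4619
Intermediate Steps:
d(n, H) = -1
I(g, R) = 2 + R + g (I(g, R) = 2 + (g + R) = 2 + (R + g) = 2 + R + g)
(I(-4, d(-4, 4))² - 158)*(-31) = ((2 - 1 - 4)² - 158)*(-31) = ((-3)² - 158)*(-31) = (9 - 158)*(-31) = -149*(-31) = 4619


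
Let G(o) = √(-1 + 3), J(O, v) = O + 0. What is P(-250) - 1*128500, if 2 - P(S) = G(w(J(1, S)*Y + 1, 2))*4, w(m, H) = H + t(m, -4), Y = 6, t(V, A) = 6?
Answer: -128498 - 4*√2 ≈ -1.2850e+5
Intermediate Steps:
J(O, v) = O
w(m, H) = 6 + H (w(m, H) = H + 6 = 6 + H)
G(o) = √2
P(S) = 2 - 4*√2 (P(S) = 2 - √2*4 = 2 - 4*√2)
P(-250) - 1*128500 = (2 - 4*√2) - 1*128500 = (2 - 4*√2) - 128500 = -128498 - 4*√2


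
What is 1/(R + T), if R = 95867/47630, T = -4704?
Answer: -47630/223955653 ≈ -0.00021268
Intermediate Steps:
R = 95867/47630 (R = 95867*(1/47630) = 95867/47630 ≈ 2.0127)
1/(R + T) = 1/(95867/47630 - 4704) = 1/(-223955653/47630) = -47630/223955653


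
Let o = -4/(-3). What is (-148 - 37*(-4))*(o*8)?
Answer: 0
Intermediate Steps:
o = 4/3 (o = -4*(-1/3) = 4/3 ≈ 1.3333)
(-148 - 37*(-4))*(o*8) = (-148 - 37*(-4))*((4/3)*8) = (-148 + 148)*(32/3) = 0*(32/3) = 0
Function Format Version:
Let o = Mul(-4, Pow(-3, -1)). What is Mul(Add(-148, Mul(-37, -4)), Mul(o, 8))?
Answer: 0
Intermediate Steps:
o = Rational(4, 3) (o = Mul(-4, Rational(-1, 3)) = Rational(4, 3) ≈ 1.3333)
Mul(Add(-148, Mul(-37, -4)), Mul(o, 8)) = Mul(Add(-148, Mul(-37, -4)), Mul(Rational(4, 3), 8)) = Mul(Add(-148, 148), Rational(32, 3)) = Mul(0, Rational(32, 3)) = 0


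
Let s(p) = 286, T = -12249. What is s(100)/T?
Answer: -286/12249 ≈ -0.023349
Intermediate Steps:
s(100)/T = 286/(-12249) = 286*(-1/12249) = -286/12249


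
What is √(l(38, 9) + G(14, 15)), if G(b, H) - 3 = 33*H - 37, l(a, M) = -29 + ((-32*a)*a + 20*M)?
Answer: 2*I*√11399 ≈ 213.53*I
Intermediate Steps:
l(a, M) = -29 - 32*a² + 20*M (l(a, M) = -29 + (-32*a² + 20*M) = -29 - 32*a² + 20*M)
G(b, H) = -34 + 33*H (G(b, H) = 3 + (33*H - 37) = 3 + (-37 + 33*H) = -34 + 33*H)
√(l(38, 9) + G(14, 15)) = √((-29 - 32*38² + 20*9) + (-34 + 33*15)) = √((-29 - 32*1444 + 180) + (-34 + 495)) = √((-29 - 46208 + 180) + 461) = √(-46057 + 461) = √(-45596) = 2*I*√11399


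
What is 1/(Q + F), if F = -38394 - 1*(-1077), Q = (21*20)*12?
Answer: -1/32277 ≈ -3.0982e-5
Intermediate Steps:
Q = 5040 (Q = 420*12 = 5040)
F = -37317 (F = -38394 + 1077 = -37317)
1/(Q + F) = 1/(5040 - 37317) = 1/(-32277) = -1/32277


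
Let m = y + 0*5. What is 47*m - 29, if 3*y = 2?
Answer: 7/3 ≈ 2.3333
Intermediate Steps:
y = ⅔ (y = (⅓)*2 = ⅔ ≈ 0.66667)
m = ⅔ (m = ⅔ + 0*5 = ⅔ + 0 = ⅔ ≈ 0.66667)
47*m - 29 = 47*(⅔) - 29 = 94/3 - 29 = 7/3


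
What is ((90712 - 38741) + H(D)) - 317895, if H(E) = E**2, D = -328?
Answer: -158340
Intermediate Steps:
((90712 - 38741) + H(D)) - 317895 = ((90712 - 38741) + (-328)**2) - 317895 = (51971 + 107584) - 317895 = 159555 - 317895 = -158340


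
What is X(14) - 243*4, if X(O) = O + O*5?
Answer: -888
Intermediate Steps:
X(O) = 6*O (X(O) = O + 5*O = 6*O)
X(14) - 243*4 = 6*14 - 243*4 = 84 - 972 = -888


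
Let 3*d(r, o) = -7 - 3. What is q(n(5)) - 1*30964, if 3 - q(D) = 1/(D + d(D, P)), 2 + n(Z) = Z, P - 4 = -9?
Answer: -30958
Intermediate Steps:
P = -5 (P = 4 - 9 = -5)
n(Z) = -2 + Z
d(r, o) = -10/3 (d(r, o) = (-7 - 3)/3 = (1/3)*(-10) = -10/3)
q(D) = 3 - 1/(-10/3 + D) (q(D) = 3 - 1/(D - 10/3) = 3 - 1/(-10/3 + D))
q(n(5)) - 1*30964 = 3*(-11 + 3*(-2 + 5))/(-10 + 3*(-2 + 5)) - 1*30964 = 3*(-11 + 3*3)/(-10 + 3*3) - 30964 = 3*(-11 + 9)/(-10 + 9) - 30964 = 3*(-2)/(-1) - 30964 = 3*(-1)*(-2) - 30964 = 6 - 30964 = -30958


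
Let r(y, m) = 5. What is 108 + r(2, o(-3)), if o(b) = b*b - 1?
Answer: 113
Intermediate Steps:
o(b) = -1 + b**2 (o(b) = b**2 - 1 = -1 + b**2)
108 + r(2, o(-3)) = 108 + 5 = 113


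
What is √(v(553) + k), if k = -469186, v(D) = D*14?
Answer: 2*I*√115361 ≈ 679.3*I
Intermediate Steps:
v(D) = 14*D
√(v(553) + k) = √(14*553 - 469186) = √(7742 - 469186) = √(-461444) = 2*I*√115361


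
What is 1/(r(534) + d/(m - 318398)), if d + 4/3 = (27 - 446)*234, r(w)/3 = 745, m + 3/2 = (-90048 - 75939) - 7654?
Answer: 2952243/6598851389 ≈ 0.00044739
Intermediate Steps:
m = -347285/2 (m = -3/2 + ((-90048 - 75939) - 7654) = -3/2 + (-165987 - 7654) = -3/2 - 173641 = -347285/2 ≈ -1.7364e+5)
r(w) = 2235 (r(w) = 3*745 = 2235)
d = -294142/3 (d = -4/3 + (27 - 446)*234 = -4/3 - 419*234 = -4/3 - 98046 = -294142/3 ≈ -98047.)
1/(r(534) + d/(m - 318398)) = 1/(2235 - 294142/(3*(-347285/2 - 318398))) = 1/(2235 - 294142/(3*(-984081/2))) = 1/(2235 - 294142/3*(-2/984081)) = 1/(2235 + 588284/2952243) = 1/(6598851389/2952243) = 2952243/6598851389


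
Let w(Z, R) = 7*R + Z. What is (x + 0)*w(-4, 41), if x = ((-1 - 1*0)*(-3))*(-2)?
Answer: -1698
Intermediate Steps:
w(Z, R) = Z + 7*R
x = -6 (x = ((-1 + 0)*(-3))*(-2) = -1*(-3)*(-2) = 3*(-2) = -6)
(x + 0)*w(-4, 41) = (-6 + 0)*(-4 + 7*41) = -6*(-4 + 287) = -6*283 = -1698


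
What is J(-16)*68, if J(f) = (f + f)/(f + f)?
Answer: 68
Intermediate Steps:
J(f) = 1 (J(f) = (2*f)/((2*f)) = (2*f)*(1/(2*f)) = 1)
J(-16)*68 = 1*68 = 68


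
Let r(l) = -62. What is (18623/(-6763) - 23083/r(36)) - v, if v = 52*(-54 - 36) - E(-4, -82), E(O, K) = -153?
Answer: 2053153965/419306 ≈ 4896.6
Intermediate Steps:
v = -4527 (v = 52*(-54 - 36) - 1*(-153) = 52*(-90) + 153 = -4680 + 153 = -4527)
(18623/(-6763) - 23083/r(36)) - v = (18623/(-6763) - 23083/(-62)) - 1*(-4527) = (18623*(-1/6763) - 23083*(-1/62)) + 4527 = (-18623/6763 + 23083/62) + 4527 = 154955703/419306 + 4527 = 2053153965/419306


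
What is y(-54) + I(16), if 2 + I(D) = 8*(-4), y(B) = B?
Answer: -88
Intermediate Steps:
I(D) = -34 (I(D) = -2 + 8*(-4) = -2 - 32 = -34)
y(-54) + I(16) = -54 - 34 = -88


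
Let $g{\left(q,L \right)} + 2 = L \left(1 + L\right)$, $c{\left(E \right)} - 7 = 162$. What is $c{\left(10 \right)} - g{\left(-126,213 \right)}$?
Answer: $-45411$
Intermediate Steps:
$c{\left(E \right)} = 169$ ($c{\left(E \right)} = 7 + 162 = 169$)
$g{\left(q,L \right)} = -2 + L \left(1 + L\right)$
$c{\left(10 \right)} - g{\left(-126,213 \right)} = 169 - \left(-2 + 213 + 213^{2}\right) = 169 - \left(-2 + 213 + 45369\right) = 169 - 45580 = -45411$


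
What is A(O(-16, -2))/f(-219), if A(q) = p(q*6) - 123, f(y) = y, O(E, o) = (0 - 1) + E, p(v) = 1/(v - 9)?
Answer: 13654/24309 ≈ 0.56168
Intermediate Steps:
p(v) = 1/(-9 + v)
O(E, o) = -1 + E
A(q) = -123 + 1/(-9 + 6*q) (A(q) = 1/(-9 + q*6) - 123 = 1/(-9 + 6*q) - 123 = -123 + 1/(-9 + 6*q))
A(O(-16, -2))/f(-219) = (2*(554 - 369*(-1 - 16))/(3*(-3 + 2*(-1 - 16))))/(-219) = (2*(554 - 369*(-17))/(3*(-3 + 2*(-17))))*(-1/219) = (2*(554 + 6273)/(3*(-3 - 34)))*(-1/219) = ((⅔)*6827/(-37))*(-1/219) = ((⅔)*(-1/37)*6827)*(-1/219) = -13654/111*(-1/219) = 13654/24309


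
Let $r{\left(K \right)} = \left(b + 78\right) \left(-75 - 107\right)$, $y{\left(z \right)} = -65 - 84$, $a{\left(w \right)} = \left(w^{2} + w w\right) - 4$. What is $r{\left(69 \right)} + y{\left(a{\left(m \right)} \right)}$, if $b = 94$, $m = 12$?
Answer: $-31453$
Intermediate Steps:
$a{\left(w \right)} = -4 + 2 w^{2}$ ($a{\left(w \right)} = \left(w^{2} + w^{2}\right) - 4 = 2 w^{2} - 4 = -4 + 2 w^{2}$)
$y{\left(z \right)} = -149$ ($y{\left(z \right)} = -65 - 84 = -149$)
$r{\left(K \right)} = -31304$ ($r{\left(K \right)} = \left(94 + 78\right) \left(-75 - 107\right) = 172 \left(-182\right) = -31304$)
$r{\left(69 \right)} + y{\left(a{\left(m \right)} \right)} = -31304 - 149 = -31453$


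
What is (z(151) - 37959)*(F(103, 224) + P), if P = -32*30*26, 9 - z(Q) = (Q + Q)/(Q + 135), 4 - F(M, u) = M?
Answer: 135995218059/143 ≈ 9.5102e+8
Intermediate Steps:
F(M, u) = 4 - M
z(Q) = 9 - 2*Q/(135 + Q) (z(Q) = 9 - (Q + Q)/(Q + 135) = 9 - 2*Q/(135 + Q))
P = -24960 (P = -960*26 = -24960)
(z(151) - 37959)*(F(103, 224) + P) = ((1215 + 7*151)/(135 + 151) - 37959)*((4 - 1*103) - 24960) = ((1215 + 1057)/286 - 37959)*((4 - 103) - 24960) = ((1/286)*2272 - 37959)*(-99 - 24960) = (1136/143 - 37959)*(-25059) = -5427001/143*(-25059) = 135995218059/143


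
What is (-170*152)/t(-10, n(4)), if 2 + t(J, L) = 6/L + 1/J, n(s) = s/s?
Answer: -258400/39 ≈ -6625.6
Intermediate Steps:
n(s) = 1
t(J, L) = -2 + 1/J + 6/L (t(J, L) = -2 + (6/L + 1/J) = -2 + (1/J + 6/L) = -2 + 1/J + 6/L)
(-170*152)/t(-10, n(4)) = (-170*152)/(-2 + 1/(-10) + 6/1) = -25840/(-2 - ⅒ + 6*1) = -25840/(-2 - ⅒ + 6) = -25840/39/10 = -25840*10/39 = -258400/39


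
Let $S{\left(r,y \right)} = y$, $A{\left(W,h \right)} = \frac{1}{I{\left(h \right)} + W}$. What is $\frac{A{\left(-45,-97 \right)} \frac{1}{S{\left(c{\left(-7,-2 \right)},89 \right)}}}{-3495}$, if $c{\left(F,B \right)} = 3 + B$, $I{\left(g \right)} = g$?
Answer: $\frac{1}{44169810} \approx 2.264 \cdot 10^{-8}$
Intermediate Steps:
$A{\left(W,h \right)} = \frac{1}{W + h}$ ($A{\left(W,h \right)} = \frac{1}{h + W} = \frac{1}{W + h}$)
$\frac{A{\left(-45,-97 \right)} \frac{1}{S{\left(c{\left(-7,-2 \right)},89 \right)}}}{-3495} = \frac{\frac{1}{-45 - 97} \cdot \frac{1}{89}}{-3495} = \frac{1}{-142} \cdot \frac{1}{89} \left(- \frac{1}{3495}\right) = \left(- \frac{1}{142}\right) \frac{1}{89} \left(- \frac{1}{3495}\right) = \left(- \frac{1}{12638}\right) \left(- \frac{1}{3495}\right) = \frac{1}{44169810}$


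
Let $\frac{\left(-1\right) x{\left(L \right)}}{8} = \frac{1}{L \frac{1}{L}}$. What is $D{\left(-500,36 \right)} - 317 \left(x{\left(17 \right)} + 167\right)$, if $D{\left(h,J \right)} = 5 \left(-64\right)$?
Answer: $-50723$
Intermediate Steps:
$D{\left(h,J \right)} = -320$
$x{\left(L \right)} = -8$ ($x{\left(L \right)} = - \frac{8}{L \frac{1}{L}} = - \frac{8}{1} = \left(-8\right) 1 = -8$)
$D{\left(-500,36 \right)} - 317 \left(x{\left(17 \right)} + 167\right) = -320 - 317 \left(-8 + 167\right) = -320 - 317 \cdot 159 = -320 - 50403 = -50723$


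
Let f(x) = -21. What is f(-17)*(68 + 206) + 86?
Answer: -5668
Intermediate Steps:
f(-17)*(68 + 206) + 86 = -21*(68 + 206) + 86 = -21*274 + 86 = -5754 + 86 = -5668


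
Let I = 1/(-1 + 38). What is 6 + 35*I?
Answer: 257/37 ≈ 6.9459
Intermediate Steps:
I = 1/37 ≈ 0.027027
6 + 35*I = 6 + 35*(1/37) = 6 + 35/37 = 257/37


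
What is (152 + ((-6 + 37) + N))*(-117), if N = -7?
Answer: -20592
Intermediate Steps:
(152 + ((-6 + 37) + N))*(-117) = (152 + ((-6 + 37) - 7))*(-117) = (152 + (31 - 7))*(-117) = (152 + 24)*(-117) = 176*(-117) = -20592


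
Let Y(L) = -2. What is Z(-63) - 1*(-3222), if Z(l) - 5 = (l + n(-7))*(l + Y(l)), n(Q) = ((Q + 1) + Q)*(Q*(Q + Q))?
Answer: 90132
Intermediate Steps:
n(Q) = 2*Q²*(1 + 2*Q) (n(Q) = ((1 + Q) + Q)*(Q*(2*Q)) = (1 + 2*Q)*(2*Q²) = 2*Q²*(1 + 2*Q))
Z(l) = 5 + (-1274 + l)*(-2 + l) (Z(l) = 5 + (l + (-7)²*(2 + 4*(-7)))*(l - 2) = 5 + (l + 49*(2 - 28))*(-2 + l) = 5 + (l + 49*(-26))*(-2 + l) = 5 + (l - 1274)*(-2 + l) = 5 + (-1274 + l)*(-2 + l))
Z(-63) - 1*(-3222) = (2553 + (-63)² - 1276*(-63)) - 1*(-3222) = (2553 + 3969 + 80388) + 3222 = 86910 + 3222 = 90132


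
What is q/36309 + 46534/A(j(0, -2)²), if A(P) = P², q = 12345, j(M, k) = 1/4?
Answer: 144179460627/12103 ≈ 1.1913e+7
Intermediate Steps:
j(M, k) = ¼
q/36309 + 46534/A(j(0, -2)²) = 12345/36309 + 46534/(((¼)²)²) = 12345*(1/36309) + 46534/((1/16)²) = 4115/12103 + 46534/(1/256) = 4115/12103 + 46534*256 = 4115/12103 + 11912704 = 144179460627/12103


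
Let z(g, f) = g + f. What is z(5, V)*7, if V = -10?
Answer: -35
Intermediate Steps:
z(g, f) = f + g
z(5, V)*7 = (-10 + 5)*7 = -5*7 = -35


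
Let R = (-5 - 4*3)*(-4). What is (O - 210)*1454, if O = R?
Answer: -206468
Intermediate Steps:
R = 68 (R = (-5 - 12)*(-4) = -17*(-4) = 68)
O = 68
(O - 210)*1454 = (68 - 210)*1454 = -142*1454 = -206468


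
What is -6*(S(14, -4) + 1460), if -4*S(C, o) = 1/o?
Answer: -70083/8 ≈ -8760.4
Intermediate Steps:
S(C, o) = -1/(4*o)
-6*(S(14, -4) + 1460) = -6*(-¼/(-4) + 1460) = -6*(-¼*(-¼) + 1460) = -6*(1/16 + 1460) = -6*23361/16 = -70083/8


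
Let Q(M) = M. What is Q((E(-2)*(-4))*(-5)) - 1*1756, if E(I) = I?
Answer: -1796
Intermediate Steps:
Q((E(-2)*(-4))*(-5)) - 1*1756 = -2*(-4)*(-5) - 1*1756 = 8*(-5) - 1756 = -40 - 1756 = -1796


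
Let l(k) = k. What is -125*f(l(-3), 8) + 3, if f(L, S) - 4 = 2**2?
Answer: -997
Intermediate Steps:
f(L, S) = 8 (f(L, S) = 4 + 2**2 = 4 + 4 = 8)
-125*f(l(-3), 8) + 3 = -125*8 + 3 = -1000 + 3 = -997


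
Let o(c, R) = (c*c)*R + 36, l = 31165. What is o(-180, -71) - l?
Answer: -2331529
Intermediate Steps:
o(c, R) = 36 + R*c**2 (o(c, R) = c**2*R + 36 = R*c**2 + 36 = 36 + R*c**2)
o(-180, -71) - l = (36 - 71*(-180)**2) - 1*31165 = (36 - 71*32400) - 31165 = (36 - 2300400) - 31165 = -2300364 - 31165 = -2331529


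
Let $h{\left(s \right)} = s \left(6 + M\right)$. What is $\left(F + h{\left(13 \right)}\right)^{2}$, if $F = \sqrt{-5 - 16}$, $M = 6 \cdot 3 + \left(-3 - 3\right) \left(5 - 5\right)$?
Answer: $\left(312 + i \sqrt{21}\right)^{2} \approx 97323.0 + 2859.5 i$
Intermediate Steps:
$M = 18$ ($M = 18 - 0 = 18 + 0 = 18$)
$F = i \sqrt{21}$ ($F = \sqrt{-21} = i \sqrt{21} \approx 4.5826 i$)
$h{\left(s \right)} = 24 s$ ($h{\left(s \right)} = s \left(6 + 18\right) = s 24 = 24 s$)
$\left(F + h{\left(13 \right)}\right)^{2} = \left(i \sqrt{21} + 24 \cdot 13\right)^{2} = \left(i \sqrt{21} + 312\right)^{2} = \left(312 + i \sqrt{21}\right)^{2}$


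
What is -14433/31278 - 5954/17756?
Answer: -18437565/23140507 ≈ -0.79677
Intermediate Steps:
-14433/31278 - 5954/17756 = -14433*1/31278 - 5954*1/17756 = -4811/10426 - 2977/8878 = -18437565/23140507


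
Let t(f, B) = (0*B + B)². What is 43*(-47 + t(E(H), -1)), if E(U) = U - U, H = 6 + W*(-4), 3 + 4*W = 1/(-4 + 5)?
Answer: -1978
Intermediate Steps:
W = -½ (W = -¾ + 1/(4*(-4 + 5)) = -¾ + (¼)/1 = -¾ + (¼)*1 = -¾ + ¼ = -½ ≈ -0.50000)
H = 8 (H = 6 - ½*(-4) = 6 + 2 = 8)
E(U) = 0
t(f, B) = B² (t(f, B) = (0 + B)² = B²)
43*(-47 + t(E(H), -1)) = 43*(-47 + (-1)²) = 43*(-47 + 1) = 43*(-46) = -1978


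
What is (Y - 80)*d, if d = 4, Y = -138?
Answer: -872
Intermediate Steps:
(Y - 80)*d = (-138 - 80)*4 = -218*4 = -872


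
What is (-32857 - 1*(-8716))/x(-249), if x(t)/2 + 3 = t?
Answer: 8047/168 ≈ 47.899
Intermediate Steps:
x(t) = -6 + 2*t
(-32857 - 1*(-8716))/x(-249) = (-32857 - 1*(-8716))/(-6 + 2*(-249)) = (-32857 + 8716)/(-6 - 498) = -24141/(-504) = -24141*(-1/504) = 8047/168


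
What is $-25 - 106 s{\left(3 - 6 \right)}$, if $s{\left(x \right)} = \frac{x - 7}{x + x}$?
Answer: $- \frac{605}{3} \approx -201.67$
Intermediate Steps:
$s{\left(x \right)} = \frac{-7 + x}{2 x}$
$-25 - 106 s{\left(3 - 6 \right)} = -25 - 106 \frac{-7 + \left(3 - 6\right)}{2 \left(3 - 6\right)} = -25 - 106 \frac{-7 - 3}{2 \left(-3\right)} = -25 - 106 \cdot \frac{1}{2} \left(- \frac{1}{3}\right) \left(-10\right) = -25 - \frac{530}{3} = - \frac{605}{3}$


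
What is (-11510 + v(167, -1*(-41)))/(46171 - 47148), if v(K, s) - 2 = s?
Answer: 11467/977 ≈ 11.737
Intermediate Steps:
v(K, s) = 2 + s
(-11510 + v(167, -1*(-41)))/(46171 - 47148) = (-11510 + (2 - 1*(-41)))/(46171 - 47148) = (-11510 + (2 + 41))/(-977) = (-11510 + 43)*(-1/977) = -11467*(-1/977) = 11467/977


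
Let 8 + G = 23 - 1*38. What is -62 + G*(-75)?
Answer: 1663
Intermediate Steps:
G = -23 (G = -8 + (23 - 1*38) = -8 + (23 - 38) = -8 - 15 = -23)
-62 + G*(-75) = -62 - 23*(-75) = -62 + 1725 = 1663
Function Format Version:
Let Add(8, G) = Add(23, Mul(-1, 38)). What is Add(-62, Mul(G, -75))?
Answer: 1663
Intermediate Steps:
G = -23 (G = Add(-8, Add(23, Mul(-1, 38))) = Add(-8, Add(23, -38)) = Add(-8, -15) = -23)
Add(-62, Mul(G, -75)) = Add(-62, Mul(-23, -75)) = Add(-62, 1725) = 1663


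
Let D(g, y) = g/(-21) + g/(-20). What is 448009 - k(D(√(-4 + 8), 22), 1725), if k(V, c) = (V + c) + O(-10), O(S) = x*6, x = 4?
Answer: 93714641/210 ≈ 4.4626e+5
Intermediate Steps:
O(S) = 24 (O(S) = 4*6 = 24)
D(g, y) = -41*g/420 (D(g, y) = g*(-1/21) + g*(-1/20) = -g/21 - g/20 = -41*g/420)
k(V, c) = 24 + V + c (k(V, c) = (V + c) + 24 = 24 + V + c)
448009 - k(D(√(-4 + 8), 22), 1725) = 448009 - (24 - 41*√(-4 + 8)/420 + 1725) = 448009 - (24 - 41*√4/420 + 1725) = 448009 - (24 - 41/420*2 + 1725) = 448009 - (24 - 41/210 + 1725) = 448009 - 1*367249/210 = 448009 - 367249/210 = 93714641/210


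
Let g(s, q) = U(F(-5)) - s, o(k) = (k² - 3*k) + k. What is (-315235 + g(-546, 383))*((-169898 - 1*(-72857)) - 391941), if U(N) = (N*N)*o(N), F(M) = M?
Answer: 153449397348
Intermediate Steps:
o(k) = k² - 2*k
U(N) = N³*(-2 + N) (U(N) = (N*N)*(N*(-2 + N)) = N²*(N*(-2 + N)) = N³*(-2 + N))
g(s, q) = 875 - s (g(s, q) = (-5)³*(-2 - 5) - s = -125*(-7) - s = 875 - s)
(-315235 + g(-546, 383))*((-169898 - 1*(-72857)) - 391941) = (-315235 + (875 - 1*(-546)))*((-169898 - 1*(-72857)) - 391941) = (-315235 + (875 + 546))*((-169898 + 72857) - 391941) = (-315235 + 1421)*(-97041 - 391941) = -313814*(-488982) = 153449397348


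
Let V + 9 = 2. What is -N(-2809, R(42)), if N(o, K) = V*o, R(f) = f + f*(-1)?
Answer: -19663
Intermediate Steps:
V = -7 (V = -9 + 2 = -7)
R(f) = 0 (R(f) = f - f = 0)
N(o, K) = -7*o
-N(-2809, R(42)) = -(-7)*(-2809) = -1*19663 = -19663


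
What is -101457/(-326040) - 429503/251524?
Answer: -734078767/525685160 ≈ -1.3964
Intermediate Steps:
-101457/(-326040) - 429503/251524 = -101457*(-1/326040) - 429503*1/251524 = 33819/108680 - 429503/251524 = -734078767/525685160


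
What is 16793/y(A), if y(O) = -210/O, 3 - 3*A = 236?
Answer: 558967/90 ≈ 6210.7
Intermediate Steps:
A = -233/3 (A = 1 - 1/3*236 = 1 - 236/3 = -233/3 ≈ -77.667)
16793/y(A) = 16793/((-210/(-233/3))) = 16793/((-210*(-3/233))) = 16793/(630/233) = 16793*(233/630) = 558967/90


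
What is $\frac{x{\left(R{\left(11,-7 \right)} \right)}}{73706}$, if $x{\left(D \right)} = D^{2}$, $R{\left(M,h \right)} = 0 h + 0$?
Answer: $0$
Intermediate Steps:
$R{\left(M,h \right)} = 0$ ($R{\left(M,h \right)} = 0 + 0 = 0$)
$\frac{x{\left(R{\left(11,-7 \right)} \right)}}{73706} = \frac{0^{2}}{73706} = 0 \cdot \frac{1}{73706} = 0$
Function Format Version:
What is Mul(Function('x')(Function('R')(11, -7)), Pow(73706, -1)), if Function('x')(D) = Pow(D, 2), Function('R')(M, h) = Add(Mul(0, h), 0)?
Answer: 0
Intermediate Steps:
Function('R')(M, h) = 0 (Function('R')(M, h) = Add(0, 0) = 0)
Mul(Function('x')(Function('R')(11, -7)), Pow(73706, -1)) = Mul(Pow(0, 2), Pow(73706, -1)) = Mul(0, Rational(1, 73706)) = 0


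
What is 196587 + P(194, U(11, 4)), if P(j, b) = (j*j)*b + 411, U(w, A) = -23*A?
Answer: -3265514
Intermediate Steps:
P(j, b) = 411 + b*j² (P(j, b) = j²*b + 411 = b*j² + 411 = 411 + b*j²)
196587 + P(194, U(11, 4)) = 196587 + (411 - 23*4*194²) = 196587 + (411 - 92*37636) = 196587 + (411 - 3462512) = 196587 - 3462101 = -3265514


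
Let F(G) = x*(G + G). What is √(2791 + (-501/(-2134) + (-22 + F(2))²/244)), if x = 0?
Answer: √47331840337166/130174 ≈ 52.851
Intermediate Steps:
F(G) = 0 (F(G) = 0*(G + G) = 0*(2*G) = 0)
√(2791 + (-501/(-2134) + (-22 + F(2))²/244)) = √(2791 + (-501/(-2134) + (-22 + 0)²/244)) = √(2791 + (-501*(-1/2134) + (-22)²*(1/244))) = √(2791 + (501/2134 + 484*(1/244))) = √(2791 + (501/2134 + 121/61)) = √(2791 + 288775/130174) = √(363604409/130174) = √47331840337166/130174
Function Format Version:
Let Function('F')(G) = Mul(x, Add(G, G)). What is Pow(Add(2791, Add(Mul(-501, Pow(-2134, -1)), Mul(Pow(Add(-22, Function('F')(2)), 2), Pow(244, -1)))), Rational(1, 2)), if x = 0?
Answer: Mul(Rational(1, 130174), Pow(47331840337166, Rational(1, 2))) ≈ 52.851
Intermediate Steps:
Function('F')(G) = 0 (Function('F')(G) = Mul(0, Add(G, G)) = Mul(0, Mul(2, G)) = 0)
Pow(Add(2791, Add(Mul(-501, Pow(-2134, -1)), Mul(Pow(Add(-22, Function('F')(2)), 2), Pow(244, -1)))), Rational(1, 2)) = Pow(Add(2791, Add(Mul(-501, Pow(-2134, -1)), Mul(Pow(Add(-22, 0), 2), Pow(244, -1)))), Rational(1, 2)) = Pow(Add(2791, Add(Mul(-501, Rational(-1, 2134)), Mul(Pow(-22, 2), Rational(1, 244)))), Rational(1, 2)) = Pow(Add(2791, Add(Rational(501, 2134), Mul(484, Rational(1, 244)))), Rational(1, 2)) = Pow(Add(2791, Add(Rational(501, 2134), Rational(121, 61))), Rational(1, 2)) = Pow(Add(2791, Rational(288775, 130174)), Rational(1, 2)) = Pow(Rational(363604409, 130174), Rational(1, 2)) = Mul(Rational(1, 130174), Pow(47331840337166, Rational(1, 2)))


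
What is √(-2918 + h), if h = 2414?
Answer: 6*I*√14 ≈ 22.45*I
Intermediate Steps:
√(-2918 + h) = √(-2918 + 2414) = √(-504) = 6*I*√14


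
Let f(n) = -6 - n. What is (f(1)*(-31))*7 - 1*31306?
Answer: -29787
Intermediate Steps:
(f(1)*(-31))*7 - 1*31306 = ((-6 - 1*1)*(-31))*7 - 1*31306 = ((-6 - 1)*(-31))*7 - 31306 = -7*(-31)*7 - 31306 = 217*7 - 31306 = 1519 - 31306 = -29787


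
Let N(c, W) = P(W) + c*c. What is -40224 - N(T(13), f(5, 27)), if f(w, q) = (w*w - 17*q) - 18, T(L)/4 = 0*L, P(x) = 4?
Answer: -40228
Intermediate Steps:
T(L) = 0 (T(L) = 4*(0*L) = 4*0 = 0)
f(w, q) = -18 + w² - 17*q (f(w, q) = (w² - 17*q) - 18 = -18 + w² - 17*q)
N(c, W) = 4 + c² (N(c, W) = 4 + c*c = 4 + c²)
-40224 - N(T(13), f(5, 27)) = -40224 - (4 + 0²) = -40224 - (4 + 0) = -40224 - 1*4 = -40224 - 4 = -40228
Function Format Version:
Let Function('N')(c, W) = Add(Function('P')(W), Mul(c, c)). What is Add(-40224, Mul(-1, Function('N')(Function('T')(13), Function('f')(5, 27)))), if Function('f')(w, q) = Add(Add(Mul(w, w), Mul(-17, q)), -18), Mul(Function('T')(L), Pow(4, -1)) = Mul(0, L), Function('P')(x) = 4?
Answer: -40228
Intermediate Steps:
Function('T')(L) = 0 (Function('T')(L) = Mul(4, Mul(0, L)) = Mul(4, 0) = 0)
Function('f')(w, q) = Add(-18, Pow(w, 2), Mul(-17, q)) (Function('f')(w, q) = Add(Add(Pow(w, 2), Mul(-17, q)), -18) = Add(-18, Pow(w, 2), Mul(-17, q)))
Function('N')(c, W) = Add(4, Pow(c, 2)) (Function('N')(c, W) = Add(4, Mul(c, c)) = Add(4, Pow(c, 2)))
Add(-40224, Mul(-1, Function('N')(Function('T')(13), Function('f')(5, 27)))) = Add(-40224, Mul(-1, Add(4, Pow(0, 2)))) = Add(-40224, Mul(-1, Add(4, 0))) = Add(-40224, Mul(-1, 4)) = Add(-40224, -4) = -40228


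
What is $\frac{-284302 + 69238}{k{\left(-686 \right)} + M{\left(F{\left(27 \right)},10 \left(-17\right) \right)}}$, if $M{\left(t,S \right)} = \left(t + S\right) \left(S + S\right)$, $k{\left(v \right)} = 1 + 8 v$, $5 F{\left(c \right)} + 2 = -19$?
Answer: $- \frac{215064}{53741} \approx -4.0019$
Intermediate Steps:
$F{\left(c \right)} = - \frac{21}{5}$ ($F{\left(c \right)} = - \frac{2}{5} + \frac{1}{5} \left(-19\right) = - \frac{2}{5} - \frac{19}{5} = - \frac{21}{5}$)
$M{\left(t,S \right)} = 2 S \left(S + t\right)$ ($M{\left(t,S \right)} = \left(S + t\right) 2 S = 2 S \left(S + t\right)$)
$\frac{-284302 + 69238}{k{\left(-686 \right)} + M{\left(F{\left(27 \right)},10 \left(-17\right) \right)}} = \frac{-284302 + 69238}{\left(1 + 8 \left(-686\right)\right) + 2 \cdot 10 \left(-17\right) \left(10 \left(-17\right) - \frac{21}{5}\right)} = - \frac{215064}{\left(1 - 5488\right) + 2 \left(-170\right) \left(-170 - \frac{21}{5}\right)} = - \frac{215064}{-5487 + 2 \left(-170\right) \left(- \frac{871}{5}\right)} = - \frac{215064}{-5487 + 59228} = - \frac{215064}{53741}$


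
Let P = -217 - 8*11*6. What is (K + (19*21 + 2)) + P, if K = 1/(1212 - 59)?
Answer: -396631/1153 ≈ -344.00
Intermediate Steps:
P = -745 (P = -217 - 88*6 = -217 - 1*528 = -217 - 528 = -745)
K = 1/1153 ≈ 0.00086730
(K + (19*21 + 2)) + P = (1/1153 + (19*21 + 2)) - 745 = (1/1153 + (399 + 2)) - 745 = (1/1153 + 401) - 745 = 462354/1153 - 745 = -396631/1153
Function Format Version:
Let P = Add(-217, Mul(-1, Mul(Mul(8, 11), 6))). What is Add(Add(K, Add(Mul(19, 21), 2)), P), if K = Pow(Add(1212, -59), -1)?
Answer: Rational(-396631, 1153) ≈ -344.00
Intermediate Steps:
P = -745 (P = Add(-217, Mul(-1, Mul(88, 6))) = Add(-217, Mul(-1, 528)) = Add(-217, -528) = -745)
K = Rational(1, 1153) (K = Pow(1153, -1) = Rational(1, 1153) ≈ 0.00086730)
Add(Add(K, Add(Mul(19, 21), 2)), P) = Add(Add(Rational(1, 1153), Add(Mul(19, 21), 2)), -745) = Add(Add(Rational(1, 1153), Add(399, 2)), -745) = Add(Add(Rational(1, 1153), 401), -745) = Add(Rational(462354, 1153), -745) = Rational(-396631, 1153)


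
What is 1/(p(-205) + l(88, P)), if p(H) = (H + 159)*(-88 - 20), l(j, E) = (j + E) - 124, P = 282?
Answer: 1/5214 ≈ 0.00019179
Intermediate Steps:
l(j, E) = -124 + E + j (l(j, E) = (E + j) - 124 = -124 + E + j)
p(H) = -17172 - 108*H (p(H) = (159 + H)*(-108) = -17172 - 108*H)
1/(p(-205) + l(88, P)) = 1/((-17172 - 108*(-205)) + (-124 + 282 + 88)) = 1/((-17172 + 22140) + 246) = 1/(4968 + 246) = 1/5214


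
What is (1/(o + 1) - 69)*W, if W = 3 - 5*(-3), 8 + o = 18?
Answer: -13644/11 ≈ -1240.4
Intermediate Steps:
o = 10 (o = -8 + 18 = 10)
W = 18 (W = 3 + 15 = 18)
(1/(o + 1) - 69)*W = (1/(10 + 1) - 69)*18 = (1/11 - 69)*18 = -758/11*18 = -13644/11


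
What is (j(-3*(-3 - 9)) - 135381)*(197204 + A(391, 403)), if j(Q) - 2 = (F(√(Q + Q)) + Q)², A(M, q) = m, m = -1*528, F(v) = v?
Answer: -26356747436 + 84964032*√2 ≈ -2.6237e+10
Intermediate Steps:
m = -528
A(M, q) = -528
j(Q) = 2 + (Q + √2*√Q)² (j(Q) = 2 + (√(Q + Q) + Q)² = 2 + (√(2*Q) + Q)² = 2 + (√2*√Q + Q)² = 2 + (Q + √2*√Q)²)
(j(-3*(-3 - 9)) - 135381)*(197204 + A(391, 403)) = ((2 + (-3*(-3 - 9) + √2*√(-3*(-3 - 9)))²) - 135381)*(197204 - 528) = ((2 + (-3*(-12) + √2*√(-3*(-12)))²) - 135381)*196676 = ((2 + (36 + √2*√36)²) - 135381)*196676 = ((2 + (36 + √2*6)²) - 135381)*196676 = ((2 + (36 + 6*√2)²) - 135381)*196676 = (-135379 + (36 + 6*√2)²)*196676 = -26625800204 + 196676*(36 + 6*√2)²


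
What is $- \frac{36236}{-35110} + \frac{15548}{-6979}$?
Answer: $- \frac{146499618}{122516345} \approx -1.1958$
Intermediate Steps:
$- \frac{36236}{-35110} + \frac{15548}{-6979} = \left(-36236\right) \left(- \frac{1}{35110}\right) + 15548 \left(- \frac{1}{6979}\right) = \frac{18118}{17555} - \frac{15548}{6979} = - \frac{146499618}{122516345}$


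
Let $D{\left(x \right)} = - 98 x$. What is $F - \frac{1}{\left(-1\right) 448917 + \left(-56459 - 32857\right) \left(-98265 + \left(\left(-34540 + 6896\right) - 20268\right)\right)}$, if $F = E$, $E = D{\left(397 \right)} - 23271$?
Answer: $- \frac{811751575724656}{13055496015} \approx -62177.0$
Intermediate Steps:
$E = -62177$ ($E = \left(-98\right) 397 - 23271 = -38906 - 23271 = -62177$)
$F = -62177$
$F - \frac{1}{\left(-1\right) 448917 + \left(-56459 - 32857\right) \left(-98265 + \left(\left(-34540 + 6896\right) - 20268\right)\right)} = -62177 - \frac{1}{\left(-1\right) 448917 + \left(-56459 - 32857\right) \left(-98265 + \left(\left(-34540 + 6896\right) - 20268\right)\right)} = -62177 - \frac{1}{-448917 - 89316 \left(-98265 - 47912\right)} = -62177 - \frac{1}{-448917 - -13055944932} = -62177 - \frac{1}{-448917 + 13055944932} = -62177 - \frac{1}{13055496015} = - \frac{811751575724656}{13055496015}$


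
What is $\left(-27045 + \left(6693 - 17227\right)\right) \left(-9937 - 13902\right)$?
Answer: $895845781$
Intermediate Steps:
$\left(-27045 + \left(6693 - 17227\right)\right) \left(-9937 - 13902\right) = \left(-27045 - 10534\right) \left(-23839\right) = \left(-37579\right) \left(-23839\right) = 895845781$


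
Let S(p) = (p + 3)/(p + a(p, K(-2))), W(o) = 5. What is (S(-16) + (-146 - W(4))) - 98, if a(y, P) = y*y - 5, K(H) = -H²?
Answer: -58528/235 ≈ -249.06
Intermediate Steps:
a(y, P) = -5 + y² (a(y, P) = y² - 5 = -5 + y²)
S(p) = (3 + p)/(-5 + p + p²) (S(p) = (p + 3)/(p + (-5 + p²)) = (3 + p)/(-5 + p + p²))
(S(-16) + (-146 - W(4))) - 98 = ((3 - 16)/(-5 - 16 + (-16)²) + (-146 - 1*5)) - 98 = (-13/(-5 - 16 + 256) + (-146 - 5)) - 98 = (-13/235 - 151) - 98 = -35498/235 - 98 = -58528/235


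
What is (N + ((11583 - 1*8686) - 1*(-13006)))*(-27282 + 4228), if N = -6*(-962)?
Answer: -499695450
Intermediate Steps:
N = 5772
(N + ((11583 - 1*8686) - 1*(-13006)))*(-27282 + 4228) = (5772 + ((11583 - 1*8686) - 1*(-13006)))*(-27282 + 4228) = (5772 + ((11583 - 8686) + 13006))*(-23054) = (5772 + (2897 + 13006))*(-23054) = (5772 + 15903)*(-23054) = 21675*(-23054) = -499695450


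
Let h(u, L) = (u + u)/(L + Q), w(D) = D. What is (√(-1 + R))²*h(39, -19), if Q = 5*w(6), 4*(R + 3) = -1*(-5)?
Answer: -39/2 ≈ -19.500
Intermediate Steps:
R = -7/4 (R = -3 + (-1*(-5))/4 = -3 + (¼)*5 = -3 + 5/4 = -7/4 ≈ -1.7500)
Q = 30 (Q = 5*6 = 30)
h(u, L) = 2*u/(30 + L) (h(u, L) = (u + u)/(L + 30) = (2*u)/(30 + L) = 2*u/(30 + L))
(√(-1 + R))²*h(39, -19) = (√(-1 - 7/4))²*(2*39/(30 - 19)) = (√(-11/4))²*(2*39/11) = (I*√11/2)²*(2*39*(1/11)) = -11/4*78/11 = -39/2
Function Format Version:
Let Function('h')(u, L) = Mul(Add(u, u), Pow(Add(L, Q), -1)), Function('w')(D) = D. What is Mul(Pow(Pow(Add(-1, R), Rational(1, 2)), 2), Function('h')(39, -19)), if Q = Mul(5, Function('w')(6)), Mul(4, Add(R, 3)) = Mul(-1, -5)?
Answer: Rational(-39, 2) ≈ -19.500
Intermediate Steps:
R = Rational(-7, 4) (R = Add(-3, Mul(Rational(1, 4), Mul(-1, -5))) = Add(-3, Mul(Rational(1, 4), 5)) = Add(-3, Rational(5, 4)) = Rational(-7, 4) ≈ -1.7500)
Q = 30 (Q = Mul(5, 6) = 30)
Function('h')(u, L) = Mul(2, u, Pow(Add(30, L), -1)) (Function('h')(u, L) = Mul(Add(u, u), Pow(Add(L, 30), -1)) = Mul(Mul(2, u), Pow(Add(30, L), -1)) = Mul(2, u, Pow(Add(30, L), -1)))
Mul(Pow(Pow(Add(-1, R), Rational(1, 2)), 2), Function('h')(39, -19)) = Mul(Pow(Pow(Add(-1, Rational(-7, 4)), Rational(1, 2)), 2), Mul(2, 39, Pow(Add(30, -19), -1))) = Mul(Pow(Pow(Rational(-11, 4), Rational(1, 2)), 2), Mul(2, 39, Pow(11, -1))) = Mul(Pow(Mul(Rational(1, 2), I, Pow(11, Rational(1, 2))), 2), Mul(2, 39, Rational(1, 11))) = Mul(Rational(-11, 4), Rational(78, 11)) = Rational(-39, 2)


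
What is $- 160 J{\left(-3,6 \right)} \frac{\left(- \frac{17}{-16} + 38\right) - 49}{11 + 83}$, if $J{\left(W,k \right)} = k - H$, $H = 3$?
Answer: $\frac{2385}{47} \approx 50.745$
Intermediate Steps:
$J{\left(W,k \right)} = -3 + k$ ($J{\left(W,k \right)} = k - 3 = -3 + k$)
$- 160 J{\left(-3,6 \right)} \frac{\left(- \frac{17}{-16} + 38\right) - 49}{11 + 83} = - 160 \left(-3 + 6\right) \frac{\left(- \frac{17}{-16} + 38\right) - 49}{11 + 83} = \left(-160\right) 3 \frac{\left(\left(-17\right) \left(- \frac{1}{16}\right) + 38\right) - 49}{94} = - 480 \left(\left(\frac{17}{16} + 38\right) - 49\right) \frac{1}{94} = - 480 \left(\frac{625}{16} - 49\right) \frac{1}{94} = - 480 \left(\left(- \frac{159}{16}\right) \frac{1}{94}\right) = \left(-480\right) \left(- \frac{159}{1504}\right) = \frac{2385}{47}$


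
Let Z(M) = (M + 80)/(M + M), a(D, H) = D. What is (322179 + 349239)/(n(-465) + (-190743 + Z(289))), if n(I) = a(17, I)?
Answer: -388079604/110239259 ≈ -3.5203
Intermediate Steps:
n(I) = 17
Z(M) = (80 + M)/(2*M) (Z(M) = (80 + M)/((2*M)) = (80 + M)*(1/(2*M)) = (80 + M)/(2*M))
(322179 + 349239)/(n(-465) + (-190743 + Z(289))) = (322179 + 349239)/(17 + (-190743 + (1/2)*(80 + 289)/289)) = 671418/(17 + (-190743 + (1/2)*(1/289)*369)) = 671418/(17 + (-190743 + 369/578)) = 671418/(17 - 110249085/578) = 671418/(-110239259/578) = 671418*(-578/110239259) = -388079604/110239259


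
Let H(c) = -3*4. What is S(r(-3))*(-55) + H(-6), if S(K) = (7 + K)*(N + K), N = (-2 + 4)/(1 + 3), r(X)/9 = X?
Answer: -29162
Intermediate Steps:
r(X) = 9*X
H(c) = -12
N = ½ (N = 2/4 = 2*(¼) = ½ ≈ 0.50000)
S(K) = (½ + K)*(7 + K) (S(K) = (7 + K)*(½ + K) = (½ + K)*(7 + K))
S(r(-3))*(-55) + H(-6) = (7/2 + (9*(-3))² + 15*(9*(-3))/2)*(-55) - 12 = (7/2 + (-27)² + (15/2)*(-27))*(-55) - 12 = (7/2 + 729 - 405/2)*(-55) - 12 = 530*(-55) - 12 = -29150 - 12 = -29162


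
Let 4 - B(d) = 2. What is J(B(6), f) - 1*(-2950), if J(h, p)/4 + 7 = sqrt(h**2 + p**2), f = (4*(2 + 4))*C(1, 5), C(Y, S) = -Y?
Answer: 2922 + 8*sqrt(145) ≈ 3018.3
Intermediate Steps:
B(d) = 2 (B(d) = 4 - 1*2 = 4 - 2 = 2)
f = -24 (f = (4*(2 + 4))*(-1*1) = (4*6)*(-1) = 24*(-1) = -24)
J(h, p) = -28 + 4*sqrt(h**2 + p**2)
J(B(6), f) - 1*(-2950) = (-28 + 4*sqrt(2**2 + (-24)**2)) - 1*(-2950) = (-28 + 4*sqrt(4 + 576)) + 2950 = (-28 + 4*sqrt(580)) + 2950 = (-28 + 4*(2*sqrt(145))) + 2950 = (-28 + 8*sqrt(145)) + 2950 = 2922 + 8*sqrt(145)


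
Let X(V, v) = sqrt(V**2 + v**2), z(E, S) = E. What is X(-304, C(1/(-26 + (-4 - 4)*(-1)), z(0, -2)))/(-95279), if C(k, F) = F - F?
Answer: -304/95279 ≈ -0.0031906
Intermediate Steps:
C(k, F) = 0
X(-304, C(1/(-26 + (-4 - 4)*(-1)), z(0, -2)))/(-95279) = sqrt((-304)**2 + 0**2)/(-95279) = sqrt(92416 + 0)*(-1/95279) = sqrt(92416)*(-1/95279) = 304*(-1/95279) = -304/95279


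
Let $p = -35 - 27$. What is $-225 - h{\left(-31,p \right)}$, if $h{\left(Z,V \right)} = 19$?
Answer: $-244$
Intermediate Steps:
$p = -62$ ($p = -35 - 27 = -62$)
$-225 - h{\left(-31,p \right)} = -225 - 19 = -244$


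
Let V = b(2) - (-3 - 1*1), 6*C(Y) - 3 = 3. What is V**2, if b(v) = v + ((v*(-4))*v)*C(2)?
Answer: 100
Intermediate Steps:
C(Y) = 1 (C(Y) = 1/2 + (1/6)*3 = 1/2 + 1/2 = 1)
b(v) = v - 4*v**2 (b(v) = v + ((v*(-4))*v)*1 = v + ((-4*v)*v)*1 = v - 4*v**2*1 = v - 4*v**2)
V = -10 (V = 2*(1 - 4*2) - (-3 - 1*1) = 2*(1 - 8) - (-3 - 1) = 2*(-7) - 1*(-4) = -14 + 4 = -10)
V**2 = (-10)**2 = 100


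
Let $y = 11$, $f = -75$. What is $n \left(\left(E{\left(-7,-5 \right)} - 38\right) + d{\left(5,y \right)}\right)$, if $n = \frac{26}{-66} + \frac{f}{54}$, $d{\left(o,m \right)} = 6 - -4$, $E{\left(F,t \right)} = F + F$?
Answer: $\frac{2471}{33} \approx 74.879$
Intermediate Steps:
$E{\left(F,t \right)} = 2 F$
$d{\left(o,m \right)} = 10$ ($d{\left(o,m \right)} = 6 + 4 = 10$)
$n = - \frac{353}{198}$ ($n = \frac{26}{-66} - \frac{75}{54} = 26 \left(- \frac{1}{66}\right) - \frac{25}{18} = - \frac{13}{33} - \frac{25}{18} = - \frac{353}{198} \approx -1.7828$)
$n \left(\left(E{\left(-7,-5 \right)} - 38\right) + d{\left(5,y \right)}\right) = - \frac{353 \left(\left(2 \left(-7\right) - 38\right) + 10\right)}{198} = - \frac{353 \left(\left(-14 - 38\right) + 10\right)}{198} = - \frac{353 \left(-52 + 10\right)}{198} = \left(- \frac{353}{198}\right) \left(-42\right) = \frac{2471}{33}$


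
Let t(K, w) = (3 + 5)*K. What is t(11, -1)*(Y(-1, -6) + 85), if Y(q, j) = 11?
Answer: 8448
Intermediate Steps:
t(K, w) = 8*K
t(11, -1)*(Y(-1, -6) + 85) = (8*11)*(11 + 85) = 88*96 = 8448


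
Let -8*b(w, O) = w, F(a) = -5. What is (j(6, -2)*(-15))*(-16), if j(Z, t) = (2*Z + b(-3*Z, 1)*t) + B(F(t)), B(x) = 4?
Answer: 2760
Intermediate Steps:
b(w, O) = -w/8
j(Z, t) = 4 + 2*Z + 3*Z*t/8 (j(Z, t) = (2*Z + (-(-3)*Z/8)*t) + 4 = (2*Z + (3*Z/8)*t) + 4 = (2*Z + 3*Z*t/8) + 4 = 4 + 2*Z + 3*Z*t/8)
(j(6, -2)*(-15))*(-16) = ((4 + 2*6 + (3/8)*6*(-2))*(-15))*(-16) = ((4 + 12 - 9/2)*(-15))*(-16) = ((23/2)*(-15))*(-16) = -345/2*(-16) = 2760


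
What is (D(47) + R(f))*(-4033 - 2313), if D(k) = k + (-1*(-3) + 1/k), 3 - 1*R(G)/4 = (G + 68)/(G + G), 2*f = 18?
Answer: -120554962/423 ≈ -2.8500e+5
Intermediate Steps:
f = 9 (f = (½)*18 = 9)
R(G) = 12 - 2*(68 + G)/G (R(G) = 12 - 4*(G + 68)/(G + G) = 12 - 4*(68 + G)/(2*G) = 12 - 4*(68 + G)*1/(2*G) = 12 - 2*(68 + G)/G)
D(k) = 3 + k + 1/k (D(k) = k + (3 + 1/k) = 3 + k + 1/k)
(D(47) + R(f))*(-4033 - 2313) = ((3 + 47 + 1/47) + (10 - 136/9))*(-4033 - 2313) = ((3 + 47 + 1/47) + (10 - 136*⅑))*(-6346) = (2351/47 + (10 - 136/9))*(-6346) = (2351/47 - 46/9)*(-6346) = (18997/423)*(-6346) = -120554962/423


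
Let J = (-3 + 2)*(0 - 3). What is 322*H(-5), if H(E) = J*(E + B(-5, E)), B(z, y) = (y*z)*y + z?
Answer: -130410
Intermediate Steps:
B(z, y) = z + z*y² (B(z, y) = z*y² + z = z + z*y²)
J = 3 (J = -1*(-3) = 3)
H(E) = -15 - 15*E² + 3*E (H(E) = 3*(E - 5*(1 + E²)) = 3*(E + (-5 - 5*E²)) = 3*(-5 + E - 5*E²) = -15 - 15*E² + 3*E)
322*H(-5) = 322*(-15 - 15*(-5)² + 3*(-5)) = 322*(-15 - 15*25 - 15) = 322*(-15 - 375 - 15) = 322*(-405) = -130410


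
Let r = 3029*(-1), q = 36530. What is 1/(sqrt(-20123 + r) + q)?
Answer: 18265/667232026 - I*sqrt(1447)/333616013 ≈ 2.7374e-5 - 1.1402e-7*I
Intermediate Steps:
r = -3029
1/(sqrt(-20123 + r) + q) = 1/(sqrt(-20123 - 3029) + 36530) = 1/(sqrt(-23152) + 36530) = 1/(4*I*sqrt(1447) + 36530) = 1/(36530 + 4*I*sqrt(1447))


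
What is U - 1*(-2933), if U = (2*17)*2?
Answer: 3001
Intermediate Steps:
U = 68 (U = 34*2 = 68)
U - 1*(-2933) = 68 - 1*(-2933) = 68 + 2933 = 3001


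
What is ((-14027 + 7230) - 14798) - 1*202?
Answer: -21797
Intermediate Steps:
((-14027 + 7230) - 14798) - 1*202 = (-6797 - 14798) - 202 = -21595 - 202 = -21797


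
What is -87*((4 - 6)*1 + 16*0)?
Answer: 174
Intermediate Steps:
-87*((4 - 6)*1 + 16*0) = -87*(-2*1 + 0) = -87*(-2 + 0) = -87*(-2) = 174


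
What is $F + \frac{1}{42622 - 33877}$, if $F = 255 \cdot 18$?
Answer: $\frac{40139551}{8745} \approx 4590.0$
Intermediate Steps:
$F = 4590$
$F + \frac{1}{42622 - 33877} = 4590 + \frac{1}{42622 - 33877} = 4590 + \frac{1}{8745} = \frac{40139551}{8745}$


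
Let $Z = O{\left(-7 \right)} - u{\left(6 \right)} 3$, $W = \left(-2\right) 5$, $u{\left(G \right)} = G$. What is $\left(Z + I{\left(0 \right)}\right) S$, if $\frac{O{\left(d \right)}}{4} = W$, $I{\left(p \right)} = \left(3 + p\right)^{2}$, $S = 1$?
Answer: $-49$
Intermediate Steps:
$W = -10$
$O{\left(d \right)} = -40$ ($O{\left(d \right)} = 4 \left(-10\right) = -40$)
$Z = -58$ ($Z = -40 - 6 \cdot 3 = -40 - 18 = -58$)
$\left(Z + I{\left(0 \right)}\right) S = \left(-58 + \left(3 + 0\right)^{2}\right) 1 = \left(-58 + 3^{2}\right) 1 = \left(-58 + 9\right) 1 = \left(-49\right) 1 = -49$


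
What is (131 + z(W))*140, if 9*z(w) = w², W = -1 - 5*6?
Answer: 299600/9 ≈ 33289.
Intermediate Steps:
W = -31 (W = -1 - 30 = -31)
z(w) = w²/9
(131 + z(W))*140 = (131 + (⅑)*(-31)²)*140 = (131 + (⅑)*961)*140 = (131 + 961/9)*140 = (2140/9)*140 = 299600/9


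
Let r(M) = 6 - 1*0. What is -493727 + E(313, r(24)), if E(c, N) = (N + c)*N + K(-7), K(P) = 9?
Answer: -491804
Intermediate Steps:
r(M) = 6 (r(M) = 6 + 0 = 6)
E(c, N) = 9 + N*(N + c) (E(c, N) = (N + c)*N + 9 = N*(N + c) + 9 = 9 + N*(N + c))
-493727 + E(313, r(24)) = -493727 + (9 + 6² + 6*313) = -493727 + (9 + 36 + 1878) = -493727 + 1923 = -491804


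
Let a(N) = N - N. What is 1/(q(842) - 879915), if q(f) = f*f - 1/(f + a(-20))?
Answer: -842/143940743 ≈ -5.8496e-6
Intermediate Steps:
a(N) = 0
q(f) = f² - 1/f (q(f) = f*f - 1/(f + 0) = f² - 1/f)
1/(q(842) - 879915) = 1/((-1 + 842³)/842 - 879915) = 1/((-1 + 596947688)/842 - 879915) = 1/((1/842)*596947687 - 879915) = 1/(596947687/842 - 879915) = 1/(-143940743/842) = -842/143940743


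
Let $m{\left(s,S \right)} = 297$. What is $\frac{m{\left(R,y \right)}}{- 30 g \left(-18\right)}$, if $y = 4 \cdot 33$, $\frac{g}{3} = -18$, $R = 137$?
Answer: $- \frac{11}{1080} \approx -0.010185$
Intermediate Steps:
$g = -54$ ($g = 3 \left(-18\right) = -54$)
$y = 132$
$\frac{m{\left(R,y \right)}}{- 30 g \left(-18\right)} = \frac{297}{\left(-30\right) \left(-54\right) \left(-18\right)} = \frac{297}{1620 \left(-18\right)} = \frac{297}{-29160} = 297 \left(- \frac{1}{29160}\right) = - \frac{11}{1080}$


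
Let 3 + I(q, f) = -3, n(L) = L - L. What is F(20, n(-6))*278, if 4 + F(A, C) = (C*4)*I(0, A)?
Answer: -1112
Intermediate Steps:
n(L) = 0
I(q, f) = -6 (I(q, f) = -3 - 3 = -6)
F(A, C) = -4 - 24*C (F(A, C) = -4 + (C*4)*(-6) = -4 + (4*C)*(-6) = -4 - 24*C)
F(20, n(-6))*278 = (-4 - 24*0)*278 = (-4 + 0)*278 = -4*278 = -1112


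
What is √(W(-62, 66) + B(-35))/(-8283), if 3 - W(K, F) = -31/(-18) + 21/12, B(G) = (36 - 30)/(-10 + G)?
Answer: -I*√545/248490 ≈ -9.3948e-5*I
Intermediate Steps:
B(G) = 6/(-10 + G)
W(K, F) = -17/36 (W(K, F) = 3 - (-31/(-18) + 21/12) = 3 - (-31*(-1/18) + 21*(1/12)) = 3 - (31/18 + 7/4) = 3 - 1*125/36 = 3 - 125/36 = -17/36)
√(W(-62, 66) + B(-35))/(-8283) = √(-17/36 + 6/(-10 - 35))/(-8283) = √(-17/36 + 6/(-45))*(-1/8283) = √(-17/36 + 6*(-1/45))*(-1/8283) = √(-17/36 - 2/15)*(-1/8283) = √(-109/180)*(-1/8283) = (I*√545/30)*(-1/8283) = -I*√545/248490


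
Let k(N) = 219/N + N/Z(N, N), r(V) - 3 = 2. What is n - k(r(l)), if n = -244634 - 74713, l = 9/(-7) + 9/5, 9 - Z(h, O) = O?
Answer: -6387841/20 ≈ -3.1939e+5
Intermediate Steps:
Z(h, O) = 9 - O
l = 18/35 (l = 9*(-1/7) + 9*(1/5) = -9/7 + 9/5 = 18/35 ≈ 0.51429)
r(V) = 5 (r(V) = 3 + 2 = 5)
k(N) = 219/N + N/(9 - N)
n = -319347
n - k(r(l)) = -319347 - (219/5 - 1*5/(-9 + 5)) = -319347 - (219*(1/5) - 1*5/(-4)) = -319347 - (219/5 - 1*5*(-1/4)) = -319347 - (219/5 + 5/4) = -319347 - 1*901/20 = -319347 - 901/20 = -6387841/20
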